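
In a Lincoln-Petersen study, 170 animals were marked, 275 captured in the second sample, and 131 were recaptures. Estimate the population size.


N = M * C / R = 170 * 275 / 131 = 46750 / 131 = 356.87 ≈ 357

357 individuals


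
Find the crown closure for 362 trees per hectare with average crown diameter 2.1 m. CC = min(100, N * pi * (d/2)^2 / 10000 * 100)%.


(d/2)^2 = (2.1/2)^2 = 1.05^2 = 1.1025
Crown area = 3.141593 * 1.1025 = 3.46361 m^2
N * area / 10000 * 100 = 362 * 3.46361 / 10000 * 100 = 12.5383
CC = min(100, 12.5383) = 12.5383 ≈ 12.5%

12.5%


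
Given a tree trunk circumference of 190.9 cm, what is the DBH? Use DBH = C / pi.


DBH = C / pi = 190.9 / 3.141593 = 60.7654 ≈ 60.77 cm

60.77 cm


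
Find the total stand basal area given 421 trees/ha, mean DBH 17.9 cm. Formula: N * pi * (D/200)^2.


(D/200)^2 = (17.9/200)^2 = 0.0895^2 = 0.00801025
Individual BA = 3.141593 * 0.00801025 = 0.0251649 m^2
Stand BA = 421 * 0.0251649 = 10.5944 ≈ 10.59 m^2/ha

10.59 m^2/ha


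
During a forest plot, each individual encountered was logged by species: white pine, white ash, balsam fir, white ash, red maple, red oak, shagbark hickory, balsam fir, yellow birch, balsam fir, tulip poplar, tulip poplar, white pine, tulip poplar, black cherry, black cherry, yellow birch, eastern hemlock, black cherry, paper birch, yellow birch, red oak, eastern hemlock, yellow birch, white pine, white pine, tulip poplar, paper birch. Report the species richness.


Total individuals logged = 28
Distinct species (count of individuals): white pine (4), white ash (2), balsam fir (3), red maple (1), red oak (2), shagbark hickory (1), yellow birch (4), tulip poplar (4), black cherry (3), eastern hemlock (2), paper birch (2)
Species richness = number of distinct species = 11

11


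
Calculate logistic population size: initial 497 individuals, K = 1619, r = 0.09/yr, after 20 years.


(K - N0)/N0 = (1619 - 497)/497 = 1122/497 = 2.25755
r*t = 0.09 * 20 = 1.8; exp(-1.8) = 0.165299
2.25755 * 0.165299 = 0.373171
1 + 0.373171 = 1.37317
N = 1619 / 1.37317 = 1179.02 ≈ 1179

1179


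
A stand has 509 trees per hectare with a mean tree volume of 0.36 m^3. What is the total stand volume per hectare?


V_stand = 509 * 0.36 = 183.24 ≈ 183.2 m^3/ha

183.2 m^3/ha


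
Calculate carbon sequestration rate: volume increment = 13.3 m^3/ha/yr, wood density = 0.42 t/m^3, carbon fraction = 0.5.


C = 13.3 * 0.42 * 0.5 = 2.793 ≈ 2.79 t C/ha/yr

2.79 t C/ha/yr


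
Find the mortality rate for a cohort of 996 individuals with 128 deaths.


Mortality rate = 128 / 996 = 0.128514 ≈ 0.1285

0.1285


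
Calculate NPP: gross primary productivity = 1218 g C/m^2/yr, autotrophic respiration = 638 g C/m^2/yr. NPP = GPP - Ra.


NPP = GPP - Ra = 1218 - 638 = 580 g C/m^2/yr

580 g C/m^2/yr


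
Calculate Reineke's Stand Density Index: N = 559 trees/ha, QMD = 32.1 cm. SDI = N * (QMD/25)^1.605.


QMD/25 = 32.1/25 = 1.284
(1.284)^1.605 = exp(1.605 * ln(1.284)) = exp(1.605 * 0.249980) = exp(0.401218) = 1.49364
SDI = 559 * 1.49364 = 834.945 ≈ 835

835


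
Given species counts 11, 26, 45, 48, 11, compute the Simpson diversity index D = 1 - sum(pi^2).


Total N = 11 + 26 + 45 + 48 + 11 = 141
Per-species terms:
  p = 11/141 = 0.078014; p^2 = 0.078014^2 = 0.006086
  p = 26/141 = 0.184397; p^2 = 0.184397^2 = 0.034002
  p = 45/141 = 0.319149; p^2 = 0.319149^2 = 0.101856
  p = 48/141 = 0.340426; p^2 = 0.340426^2 = 0.115890
  p = 11/141 = 0.078014; p^2 = 0.078014^2 = 0.006086
sum(p^2) = 0.006086 + 0.034002 + 0.101856 + 0.115890 + 0.006086 = 0.263920
D = 1 - 0.263920 = 0.736080 ≈ 0.7361

0.7361


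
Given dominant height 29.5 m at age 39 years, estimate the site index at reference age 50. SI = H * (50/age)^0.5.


50/39 = 1.28205
(1.28205)^0.5 = 1.13228
SI = 29.5 * 1.13228 = 33.4023 ≈ 33.4 m

33.4 m


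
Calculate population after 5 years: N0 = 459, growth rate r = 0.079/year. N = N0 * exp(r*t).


r*t = 0.079 * 5 = 0.395
exp(0.395) = 1.48438
N = 459 * 1.48438 = 681.330 ≈ 681

681


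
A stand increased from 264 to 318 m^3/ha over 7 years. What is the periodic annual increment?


PAI = (V2 - V1) / period = (318 - 264) / 7 = 54 / 7 = 7.7143 ≈ 7.71 m^3/ha/yr

7.71 m^3/ha/yr


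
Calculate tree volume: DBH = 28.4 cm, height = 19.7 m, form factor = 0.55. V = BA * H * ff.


(D/200)^2 = (28.4/200)^2 = 0.142^2 = 0.020164
BA = 3.141593 * 0.020164 = 0.0633471 m^2
V = 0.0633471 * 19.7 * 0.55 = 0.686366 ≈ 0.686 m^3

0.686 m^3


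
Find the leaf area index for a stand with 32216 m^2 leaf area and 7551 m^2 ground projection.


LAI = 32216 / 7551 = 4.2665 ≈ 4.27

4.27


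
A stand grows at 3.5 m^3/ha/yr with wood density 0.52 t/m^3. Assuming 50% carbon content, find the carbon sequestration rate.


C = 3.5 * 0.52 * 0.5 = 0.91 t C/ha/yr

0.91 t C/ha/yr


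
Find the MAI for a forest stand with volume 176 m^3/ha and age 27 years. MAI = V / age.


MAI = 176 / 27 = 6.5185 ≈ 6.52 m^3/ha/yr

6.52 m^3/ha/yr


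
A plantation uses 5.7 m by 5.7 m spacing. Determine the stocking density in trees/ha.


N = 10000 / 5.7^2 = 10000 / 32.49 = 307.787 ≈ 308 trees/ha

308 trees/ha


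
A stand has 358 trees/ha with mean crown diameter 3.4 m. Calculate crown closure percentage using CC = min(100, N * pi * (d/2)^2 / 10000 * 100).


(d/2)^2 = (3.4/2)^2 = 1.7^2 = 2.89
Crown area = 3.141593 * 2.89 = 9.07920 m^2
N * area / 10000 * 100 = 358 * 9.07920 / 10000 * 100 = 32.5035
CC = min(100, 32.5035) = 32.5035 ≈ 32.5%

32.5%


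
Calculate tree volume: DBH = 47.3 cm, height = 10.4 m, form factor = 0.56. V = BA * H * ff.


(D/200)^2 = (47.3/200)^2 = 0.2365^2 = 0.05593225
BA = 3.141593 * 0.05593225 = 0.175716 m^2
V = 0.175716 * 10.4 * 0.56 = 1.02337 ≈ 1.023 m^3

1.023 m^3


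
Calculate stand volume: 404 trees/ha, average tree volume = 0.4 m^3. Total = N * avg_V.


V_stand = 404 * 0.4 = 161.6 m^3/ha

161.6 m^3/ha


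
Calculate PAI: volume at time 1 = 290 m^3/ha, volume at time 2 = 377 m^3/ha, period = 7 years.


PAI = (V2 - V1) / period = (377 - 290) / 7 = 87 / 7 = 12.4286 ≈ 12.43 m^3/ha/yr

12.43 m^3/ha/yr


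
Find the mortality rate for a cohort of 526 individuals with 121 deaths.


Mortality rate = 121 / 526 = 0.230038 ≈ 0.2300

0.2300


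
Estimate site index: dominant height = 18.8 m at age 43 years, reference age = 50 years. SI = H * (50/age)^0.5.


50/43 = 1.16279
(1.16279)^0.5 = 1.07833
SI = 18.8 * 1.07833 = 20.2726 ≈ 20.3 m

20.3 m


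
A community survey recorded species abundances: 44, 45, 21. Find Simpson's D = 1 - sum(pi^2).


Total N = 44 + 45 + 21 = 110
Per-species terms:
  p = 44/110 = 0.400000; p^2 = 0.400000^2 = 0.160000
  p = 45/110 = 0.409091; p^2 = 0.409091^2 = 0.167355
  p = 21/110 = 0.190909; p^2 = 0.190909^2 = 0.036446
sum(p^2) = 0.160000 + 0.167355 + 0.036446 = 0.363801
D = 1 - 0.363801 = 0.636199 ≈ 0.6362

0.6362


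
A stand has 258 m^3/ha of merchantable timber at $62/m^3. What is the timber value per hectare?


Value = 258 * 62 = $15996/ha

$15996/ha


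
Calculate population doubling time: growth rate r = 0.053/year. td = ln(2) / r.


td = ln(2) / 0.053 = 0.693147 / 0.053 = 13.0782 ≈ 13.1 years

13.1 years


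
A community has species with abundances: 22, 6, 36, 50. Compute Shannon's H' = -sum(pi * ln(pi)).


Total N = 22 + 6 + 36 + 50 = 114
Per-species terms:
  p = 22/114 = 0.192982; ln(p) = -1.645158; p*ln(p) = 0.192982 * (-1.645158) = -0.317486
  p = 6/114 = 0.052632; ln(p) = -2.944431; p*ln(p) = 0.052632 * (-2.944431) = -0.154971
  p = 36/114 = 0.315789; ln(p) = -1.152681; p*ln(p) = 0.315789 * (-1.152681) = -0.364004
  p = 50/114 = 0.438596; ln(p) = -0.824177; p*ln(p) = 0.438596 * (-0.824177) = -0.361481
sum(p*ln(p)) = (-0.317486) + (-0.154971) + (-0.364004) + (-0.361481) = -1.197942
H' = -(-1.197942) = 1.197942 ≈ 1.1979

1.1979


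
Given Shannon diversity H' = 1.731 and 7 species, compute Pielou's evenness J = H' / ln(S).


ln(7) = 1.94591
J = H' / ln(S) = 1.731 / 1.94591 = 0.889558 ≈ 0.8896

0.8896


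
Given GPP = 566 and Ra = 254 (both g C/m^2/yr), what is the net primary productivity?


NPP = GPP - Ra = 566 - 254 = 312 g C/m^2/yr

312 g C/m^2/yr


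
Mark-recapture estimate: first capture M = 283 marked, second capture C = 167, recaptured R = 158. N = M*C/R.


N = M * C / R = 283 * 167 / 158 = 47261 / 158 = 299.12 ≈ 299

299 individuals


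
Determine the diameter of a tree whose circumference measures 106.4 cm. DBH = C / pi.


DBH = C / pi = 106.4 / 3.141593 = 33.8682 ≈ 33.87 cm

33.87 cm


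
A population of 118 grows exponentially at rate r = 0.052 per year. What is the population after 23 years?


r*t = 0.052 * 23 = 1.196
exp(1.196) = 3.30686
N = 118 * 3.30686 = 390.209 ≈ 390

390


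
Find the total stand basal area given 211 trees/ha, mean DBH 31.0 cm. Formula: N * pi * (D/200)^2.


(D/200)^2 = (31.0/200)^2 = 0.155^2 = 0.024025
Individual BA = 3.141593 * 0.024025 = 0.0754768 m^2
Stand BA = 211 * 0.0754768 = 15.9256 ≈ 15.93 m^2/ha

15.93 m^2/ha


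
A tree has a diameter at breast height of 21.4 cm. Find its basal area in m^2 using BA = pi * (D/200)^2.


D/200 = 21.4/200 = 0.107 m
(D/200)^2 = 0.107^2 = 0.011449
BA = 3.141593 * 0.011449 = 0.0359681 ≈ 0.0360 m^2

0.0360 m^2


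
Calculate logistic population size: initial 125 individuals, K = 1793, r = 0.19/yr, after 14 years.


(K - N0)/N0 = (1793 - 125)/125 = 1668/125 = 13.3440
r*t = 0.19 * 14 = 2.66; exp(-2.66) = 0.0699482
13.3440 * 0.0699482 = 0.933389
1 + 0.933389 = 1.93339
N = 1793 / 1.93339 = 927.387 ≈ 927

927


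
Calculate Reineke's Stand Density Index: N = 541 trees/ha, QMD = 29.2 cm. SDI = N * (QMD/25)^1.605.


QMD/25 = 29.2/25 = 1.168
(1.168)^1.605 = exp(1.605 * ln(1.168)) = exp(1.605 * 0.155293) = exp(0.249245) = 1.28306
SDI = 541 * 1.28306 = 694.135 ≈ 694

694


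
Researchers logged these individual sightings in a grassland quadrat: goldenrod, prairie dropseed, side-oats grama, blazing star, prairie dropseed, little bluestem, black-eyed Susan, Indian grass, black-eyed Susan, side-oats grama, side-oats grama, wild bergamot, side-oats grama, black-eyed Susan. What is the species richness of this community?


Total individuals logged = 14
Distinct species (count of individuals): goldenrod (1), prairie dropseed (2), side-oats grama (4), blazing star (1), little bluestem (1), black-eyed Susan (3), Indian grass (1), wild bergamot (1)
Species richness = number of distinct species = 8

8


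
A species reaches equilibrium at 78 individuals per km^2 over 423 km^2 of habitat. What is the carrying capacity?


K = 78 * 423 = 32994 individuals

32994 individuals


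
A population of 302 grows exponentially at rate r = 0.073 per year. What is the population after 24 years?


r*t = 0.073 * 24 = 1.752
exp(1.752) = 5.76612
N = 302 * 5.76612 = 1741.37 ≈ 1741

1741


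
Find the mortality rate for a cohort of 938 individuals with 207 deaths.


Mortality rate = 207 / 938 = 0.220682 ≈ 0.2207

0.2207


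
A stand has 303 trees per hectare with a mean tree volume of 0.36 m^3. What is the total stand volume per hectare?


V_stand = 303 * 0.36 = 109.08 ≈ 109.1 m^3/ha

109.1 m^3/ha


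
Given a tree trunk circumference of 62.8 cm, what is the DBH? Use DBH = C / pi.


DBH = C / pi = 62.8 / 3.141593 = 19.9899 ≈ 19.99 cm

19.99 cm


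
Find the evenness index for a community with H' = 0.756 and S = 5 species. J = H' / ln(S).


ln(5) = 1.60944
J = H' / ln(S) = 0.756 / 1.60944 = 0.469729 ≈ 0.4697

0.4697


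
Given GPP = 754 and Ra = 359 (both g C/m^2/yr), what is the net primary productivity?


NPP = GPP - Ra = 754 - 359 = 395 g C/m^2/yr

395 g C/m^2/yr


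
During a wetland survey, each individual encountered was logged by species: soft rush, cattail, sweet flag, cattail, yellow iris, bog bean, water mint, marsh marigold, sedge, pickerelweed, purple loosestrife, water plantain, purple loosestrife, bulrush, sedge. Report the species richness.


Total individuals logged = 15
Distinct species (count of individuals): soft rush (1), cattail (2), sweet flag (1), yellow iris (1), bog bean (1), water mint (1), marsh marigold (1), sedge (2), pickerelweed (1), purple loosestrife (2), water plantain (1), bulrush (1)
Species richness = number of distinct species = 12

12


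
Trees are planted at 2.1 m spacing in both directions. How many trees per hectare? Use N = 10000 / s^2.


N = 10000 / 2.1^2 = 10000 / 4.41 = 2267.57 ≈ 2268 trees/ha

2268 trees/ha


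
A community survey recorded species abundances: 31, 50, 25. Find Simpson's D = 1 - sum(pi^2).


Total N = 31 + 50 + 25 = 106
Per-species terms:
  p = 31/106 = 0.292453; p^2 = 0.292453^2 = 0.085529
  p = 50/106 = 0.471698; p^2 = 0.471698^2 = 0.222499
  p = 25/106 = 0.235849; p^2 = 0.235849^2 = 0.055625
sum(p^2) = 0.085529 + 0.222499 + 0.055625 = 0.363653
D = 1 - 0.363653 = 0.636347 ≈ 0.6363

0.6363


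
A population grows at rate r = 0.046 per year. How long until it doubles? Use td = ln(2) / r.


td = ln(2) / 0.046 = 0.693147 / 0.046 = 15.0684 ≈ 15.1 years

15.1 years


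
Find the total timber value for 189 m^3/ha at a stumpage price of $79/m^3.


Value = 189 * 79 = $14931/ha

$14931/ha


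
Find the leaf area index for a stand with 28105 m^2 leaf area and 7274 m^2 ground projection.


LAI = 28105 / 7274 = 3.8638 ≈ 3.86

3.86


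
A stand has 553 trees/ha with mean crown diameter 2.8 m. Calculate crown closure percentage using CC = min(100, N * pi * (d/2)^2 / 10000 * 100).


(d/2)^2 = (2.8/2)^2 = 1.4^2 = 1.96
Crown area = 3.141593 * 1.96 = 6.15752 m^2
N * area / 10000 * 100 = 553 * 6.15752 / 10000 * 100 = 34.0511
CC = min(100, 34.0511) = 34.0511 ≈ 34.1%

34.1%


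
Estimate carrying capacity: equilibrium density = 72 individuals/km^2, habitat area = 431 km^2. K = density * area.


K = 72 * 431 = 31032 individuals

31032 individuals


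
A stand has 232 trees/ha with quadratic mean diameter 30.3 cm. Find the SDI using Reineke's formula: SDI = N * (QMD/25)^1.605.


QMD/25 = 30.3/25 = 1.212
(1.212)^1.605 = exp(1.605 * ln(1.212)) = exp(1.605 * 0.192272) = exp(0.308597) = 1.36151
SDI = 232 * 1.36151 = 315.870 ≈ 316

316


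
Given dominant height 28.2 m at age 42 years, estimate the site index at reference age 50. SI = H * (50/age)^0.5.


50/42 = 1.19048
(1.19048)^0.5 = 1.09109
SI = 28.2 * 1.09109 = 30.7687 ≈ 30.8 m

30.8 m


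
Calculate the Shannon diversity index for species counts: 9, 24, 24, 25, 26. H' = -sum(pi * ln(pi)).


Total N = 9 + 24 + 24 + 25 + 26 = 108
Per-species terms:
  p = 9/108 = 0.083333; ln(p) = -2.484911; p*ln(p) = 0.083333 * (-2.484911) = -0.207075
  p = 24/108 = 0.222222; ln(p) = -1.504078; p*ln(p) = 0.222222 * (-1.504078) = -0.334239
  p = 24/108 = 0.222222; ln(p) = -1.504078; p*ln(p) = 0.222222 * (-1.504078) = -0.334239
  p = 25/108 = 0.231481; ln(p) = -1.463257; p*ln(p) = 0.231481 * (-1.463257) = -0.338716
  p = 26/108 = 0.240741; ln(p) = -1.424034; p*ln(p) = 0.240741 * (-1.424034) = -0.342823
sum(p*ln(p)) = (-0.207075) + (-0.334239) + (-0.334239) + (-0.338716) + (-0.342823) = -1.557092
H' = -(-1.557092) = 1.557092 ≈ 1.5571

1.5571


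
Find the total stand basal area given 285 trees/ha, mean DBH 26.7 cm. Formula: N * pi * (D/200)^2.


(D/200)^2 = (26.7/200)^2 = 0.1335^2 = 0.01782225
Individual BA = 3.141593 * 0.01782225 = 0.0559903 m^2
Stand BA = 285 * 0.0559903 = 15.9572 ≈ 15.96 m^2/ha

15.96 m^2/ha


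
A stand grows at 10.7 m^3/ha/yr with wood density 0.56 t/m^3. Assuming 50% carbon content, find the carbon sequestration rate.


C = 10.7 * 0.56 * 0.5 = 2.996 ≈ 3.00 t C/ha/yr

3.00 t C/ha/yr


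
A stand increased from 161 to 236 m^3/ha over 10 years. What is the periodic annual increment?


PAI = (V2 - V1) / period = (236 - 161) / 10 = 75 / 10 = 7.50 m^3/ha/yr

7.50 m^3/ha/yr


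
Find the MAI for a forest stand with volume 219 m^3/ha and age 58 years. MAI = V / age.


MAI = 219 / 58 = 3.7759 ≈ 3.78 m^3/ha/yr

3.78 m^3/ha/yr


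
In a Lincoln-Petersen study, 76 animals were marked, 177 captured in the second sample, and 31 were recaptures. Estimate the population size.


N = M * C / R = 76 * 177 / 31 = 13452 / 31 = 433.94 ≈ 434

434 individuals


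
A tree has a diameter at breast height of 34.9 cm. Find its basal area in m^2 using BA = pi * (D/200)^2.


D/200 = 34.9/200 = 0.1745 m
(D/200)^2 = 0.1745^2 = 0.03045025
BA = 3.141593 * 0.03045025 = 0.0956623 ≈ 0.0957 m^2

0.0957 m^2


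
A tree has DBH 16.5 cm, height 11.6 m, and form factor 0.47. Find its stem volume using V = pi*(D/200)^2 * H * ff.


(D/200)^2 = (16.5/200)^2 = 0.0825^2 = 0.00680625
BA = 3.141593 * 0.00680625 = 0.0213825 m^2
V = 0.0213825 * 11.6 * 0.47 = 0.116577 ≈ 0.117 m^3

0.117 m^3


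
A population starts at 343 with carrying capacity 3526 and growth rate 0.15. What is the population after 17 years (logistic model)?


(K - N0)/N0 = (3526 - 343)/343 = 3183/343 = 9.27988
r*t = 0.15 * 17 = 2.55; exp(-2.55) = 0.0780817
9.27988 * 0.0780817 = 0.724589
1 + 0.724589 = 1.72459
N = 3526 / 1.72459 = 2044.54 ≈ 2045

2045


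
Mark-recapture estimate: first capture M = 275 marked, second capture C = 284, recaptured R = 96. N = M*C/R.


N = M * C / R = 275 * 284 / 96 = 78100 / 96 = 813.54 ≈ 814

814 individuals


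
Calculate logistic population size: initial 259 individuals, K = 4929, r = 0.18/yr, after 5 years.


(K - N0)/N0 = (4929 - 259)/259 = 4670/259 = 18.0309
r*t = 0.18 * 5 = 0.9; exp(-0.9) = 0.406570
18.0309 * 0.406570 = 7.33082
1 + 7.33082 = 8.33082
N = 4929 / 8.33082 = 591.658 ≈ 592

592


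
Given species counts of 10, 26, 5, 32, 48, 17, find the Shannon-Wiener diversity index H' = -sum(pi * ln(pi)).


Total N = 10 + 26 + 5 + 32 + 48 + 17 = 138
Per-species terms:
  p = 10/138 = 0.072464; ln(p) = -2.624665; p*ln(p) = 0.072464 * (-2.624665) = -0.190194
  p = 26/138 = 0.188406; ln(p) = -1.669156; p*ln(p) = 0.188406 * (-1.669156) = -0.314479
  p = 5/138 = 0.036232; ln(p) = -3.317813; p*ln(p) = 0.036232 * (-3.317813) = -0.120211
  p = 32/138 = 0.231884; ln(p) = -1.461518; p*ln(p) = 0.231884 * (-1.461518) = -0.338903
  p = 48/138 = 0.347826; ln(p) = -1.056053; p*ln(p) = 0.347826 * (-1.056053) = -0.367323
  p = 17/138 = 0.123188; ln(p) = -2.094044; p*ln(p) = 0.123188 * (-2.094044) = -0.257961
sum(p*ln(p)) = (-0.190194) + (-0.314479) + (-0.120211) + (-0.338903) + (-0.367323) + (-0.257961) = -1.589071
H' = -(-1.589071) = 1.589071 ≈ 1.5891

1.5891


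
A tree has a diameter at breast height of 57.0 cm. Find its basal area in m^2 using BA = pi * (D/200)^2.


D/200 = 57.0/200 = 0.285 m
(D/200)^2 = 0.285^2 = 0.081225
BA = 3.141593 * 0.081225 = 0.255176 ≈ 0.2552 m^2

0.2552 m^2


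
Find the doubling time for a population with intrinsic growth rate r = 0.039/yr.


td = ln(2) / 0.039 = 0.693147 / 0.039 = 17.7730 ≈ 17.8 years

17.8 years


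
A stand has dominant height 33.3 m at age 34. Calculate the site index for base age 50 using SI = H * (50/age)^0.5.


50/34 = 1.47059
(1.47059)^0.5 = 1.21268
SI = 33.3 * 1.21268 = 40.3822 ≈ 40.4 m

40.4 m


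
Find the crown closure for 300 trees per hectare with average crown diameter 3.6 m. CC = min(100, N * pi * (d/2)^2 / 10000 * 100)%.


(d/2)^2 = (3.6/2)^2 = 1.8^2 = 3.24
Crown area = 3.141593 * 3.24 = 10.1788 m^2
N * area / 10000 * 100 = 300 * 10.1788 / 10000 * 100 = 30.5364
CC = min(100, 30.5364) = 30.5364 ≈ 30.5%

30.5%


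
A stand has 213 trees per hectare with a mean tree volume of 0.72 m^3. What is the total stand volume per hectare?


V_stand = 213 * 0.72 = 153.36 ≈ 153.4 m^3/ha

153.4 m^3/ha


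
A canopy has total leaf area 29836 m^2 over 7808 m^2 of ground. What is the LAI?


LAI = 29836 / 7808 = 3.8212 ≈ 3.82

3.82


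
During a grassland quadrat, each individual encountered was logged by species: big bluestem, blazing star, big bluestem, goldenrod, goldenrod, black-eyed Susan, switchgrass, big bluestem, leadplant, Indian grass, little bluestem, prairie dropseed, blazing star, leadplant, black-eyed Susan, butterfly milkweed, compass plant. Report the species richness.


Total individuals logged = 17
Distinct species (count of individuals): big bluestem (3), blazing star (2), goldenrod (2), black-eyed Susan (2), switchgrass (1), leadplant (2), Indian grass (1), little bluestem (1), prairie dropseed (1), butterfly milkweed (1), compass plant (1)
Species richness = number of distinct species = 11

11


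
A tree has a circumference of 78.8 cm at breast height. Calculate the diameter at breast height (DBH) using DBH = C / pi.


DBH = C / pi = 78.8 / 3.141593 = 25.0828 ≈ 25.08 cm

25.08 cm


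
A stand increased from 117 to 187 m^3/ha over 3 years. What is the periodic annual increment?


PAI = (V2 - V1) / period = (187 - 117) / 3 = 70 / 3 = 23.3333 ≈ 23.33 m^3/ha/yr

23.33 m^3/ha/yr


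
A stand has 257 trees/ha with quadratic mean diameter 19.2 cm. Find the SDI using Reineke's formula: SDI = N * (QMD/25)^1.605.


QMD/25 = 19.2/25 = 0.768
(0.768)^1.605 = exp(1.605 * ln(0.768)) = exp(1.605 * (-0.263966)) = exp(-0.423665) = 0.654643
SDI = 257 * 0.654643 = 168.243 ≈ 168

168


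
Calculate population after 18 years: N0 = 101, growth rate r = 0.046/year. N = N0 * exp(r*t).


r*t = 0.046 * 18 = 0.828
exp(0.828) = 2.28874
N = 101 * 2.28874 = 231.163 ≈ 231

231


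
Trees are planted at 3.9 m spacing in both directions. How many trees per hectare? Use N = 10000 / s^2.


N = 10000 / 3.9^2 = 10000 / 15.21 = 657.462 ≈ 657 trees/ha

657 trees/ha


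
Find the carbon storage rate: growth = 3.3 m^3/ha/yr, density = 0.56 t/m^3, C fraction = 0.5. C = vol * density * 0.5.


C = 3.3 * 0.56 * 0.5 = 0.924 ≈ 0.92 t C/ha/yr

0.92 t C/ha/yr


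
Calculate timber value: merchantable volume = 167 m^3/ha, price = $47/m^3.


Value = 167 * 47 = $7849/ha

$7849/ha


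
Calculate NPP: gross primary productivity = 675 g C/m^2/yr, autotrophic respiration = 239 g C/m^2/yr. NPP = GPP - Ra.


NPP = GPP - Ra = 675 - 239 = 436 g C/m^2/yr

436 g C/m^2/yr


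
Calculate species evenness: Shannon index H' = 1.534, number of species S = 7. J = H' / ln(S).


ln(7) = 1.94591
J = H' / ln(S) = 1.534 / 1.94591 = 0.788320 ≈ 0.7883

0.7883


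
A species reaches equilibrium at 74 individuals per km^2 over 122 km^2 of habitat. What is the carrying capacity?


K = 74 * 122 = 9028 individuals

9028 individuals


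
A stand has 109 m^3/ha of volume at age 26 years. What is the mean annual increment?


MAI = 109 / 26 = 4.1923 ≈ 4.19 m^3/ha/yr

4.19 m^3/ha/yr


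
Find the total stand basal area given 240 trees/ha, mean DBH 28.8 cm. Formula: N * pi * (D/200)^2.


(D/200)^2 = (28.8/200)^2 = 0.144^2 = 0.020736
Individual BA = 3.141593 * 0.020736 = 0.0651441 m^2
Stand BA = 240 * 0.0651441 = 15.6346 ≈ 15.63 m^2/ha

15.63 m^2/ha


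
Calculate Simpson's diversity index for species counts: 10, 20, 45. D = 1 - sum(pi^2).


Total N = 10 + 20 + 45 = 75
Per-species terms:
  p = 10/75 = 0.133333; p^2 = 0.133333^2 = 0.017778
  p = 20/75 = 0.266667; p^2 = 0.266667^2 = 0.071111
  p = 45/75 = 0.600000; p^2 = 0.600000^2 = 0.360000
sum(p^2) = 0.017778 + 0.071111 + 0.360000 = 0.448889
D = 1 - 0.448889 = 0.551111 ≈ 0.5511

0.5511


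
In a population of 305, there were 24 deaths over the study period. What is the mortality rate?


Mortality rate = 24 / 305 = 0.078689 ≈ 0.0787

0.0787


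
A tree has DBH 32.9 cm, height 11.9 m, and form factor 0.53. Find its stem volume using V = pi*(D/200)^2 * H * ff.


(D/200)^2 = (32.9/200)^2 = 0.1645^2 = 0.02706025
BA = 3.141593 * 0.02706025 = 0.0850123 m^2
V = 0.0850123 * 11.9 * 0.53 = 0.536173 ≈ 0.536 m^3

0.536 m^3


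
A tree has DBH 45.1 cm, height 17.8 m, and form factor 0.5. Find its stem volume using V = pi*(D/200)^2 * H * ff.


(D/200)^2 = (45.1/200)^2 = 0.2255^2 = 0.05085025
BA = 3.141593 * 0.05085025 = 0.159751 m^2
V = 0.159751 * 17.8 * 0.5 = 1.42178 ≈ 1.422 m^3

1.422 m^3


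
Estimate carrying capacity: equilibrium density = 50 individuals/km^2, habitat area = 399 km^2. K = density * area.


K = 50 * 399 = 19950 individuals

19950 individuals


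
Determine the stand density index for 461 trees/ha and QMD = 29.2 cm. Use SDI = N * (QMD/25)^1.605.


QMD/25 = 29.2/25 = 1.168
(1.168)^1.605 = exp(1.605 * ln(1.168)) = exp(1.605 * 0.155293) = exp(0.249245) = 1.28306
SDI = 461 * 1.28306 = 591.491 ≈ 591

591


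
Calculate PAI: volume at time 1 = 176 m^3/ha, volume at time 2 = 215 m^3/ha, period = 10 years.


PAI = (V2 - V1) / period = (215 - 176) / 10 = 39 / 10 = 3.90 m^3/ha/yr

3.90 m^3/ha/yr


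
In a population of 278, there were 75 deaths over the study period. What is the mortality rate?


Mortality rate = 75 / 278 = 0.269784 ≈ 0.2698

0.2698


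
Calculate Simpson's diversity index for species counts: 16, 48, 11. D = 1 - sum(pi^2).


Total N = 16 + 48 + 11 = 75
Per-species terms:
  p = 16/75 = 0.213333; p^2 = 0.213333^2 = 0.045511
  p = 48/75 = 0.640000; p^2 = 0.640000^2 = 0.409600
  p = 11/75 = 0.146667; p^2 = 0.146667^2 = 0.021511
sum(p^2) = 0.045511 + 0.409600 + 0.021511 = 0.476622
D = 1 - 0.476622 = 0.523378 ≈ 0.5234

0.5234


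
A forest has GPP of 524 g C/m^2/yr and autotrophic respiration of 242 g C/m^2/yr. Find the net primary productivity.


NPP = GPP - Ra = 524 - 242 = 282 g C/m^2/yr

282 g C/m^2/yr


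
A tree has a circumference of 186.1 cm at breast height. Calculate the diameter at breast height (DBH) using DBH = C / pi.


DBH = C / pi = 186.1 / 3.141593 = 59.2375 ≈ 59.24 cm

59.24 cm


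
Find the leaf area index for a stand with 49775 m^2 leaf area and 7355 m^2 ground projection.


LAI = 49775 / 7355 = 6.7675 ≈ 6.77

6.77


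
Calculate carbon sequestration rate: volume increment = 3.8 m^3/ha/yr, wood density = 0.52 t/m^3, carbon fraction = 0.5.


C = 3.8 * 0.52 * 0.5 = 0.988 ≈ 0.99 t C/ha/yr

0.99 t C/ha/yr


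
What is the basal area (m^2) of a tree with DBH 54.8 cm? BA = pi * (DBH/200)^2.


D/200 = 54.8/200 = 0.274 m
(D/200)^2 = 0.274^2 = 0.075076
BA = 3.141593 * 0.075076 = 0.235858 ≈ 0.2359 m^2

0.2359 m^2


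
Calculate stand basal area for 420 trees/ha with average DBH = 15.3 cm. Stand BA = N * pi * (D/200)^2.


(D/200)^2 = (15.3/200)^2 = 0.0765^2 = 0.00585225
Individual BA = 3.141593 * 0.00585225 = 0.0183854 m^2
Stand BA = 420 * 0.0183854 = 7.72187 ≈ 7.72 m^2/ha

7.72 m^2/ha


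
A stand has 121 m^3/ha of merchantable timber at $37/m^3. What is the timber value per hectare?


Value = 121 * 37 = $4477/ha

$4477/ha


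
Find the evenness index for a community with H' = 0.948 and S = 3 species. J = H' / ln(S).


ln(3) = 1.09861
J = H' / ln(S) = 0.948 / 1.09861 = 0.862909 ≈ 0.8629

0.8629


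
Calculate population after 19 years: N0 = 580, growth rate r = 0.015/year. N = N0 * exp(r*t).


r*t = 0.015 * 19 = 0.285
exp(0.285) = 1.32976
N = 580 * 1.32976 = 771.261 ≈ 771

771


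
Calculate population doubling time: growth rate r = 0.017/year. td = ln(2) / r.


td = ln(2) / 0.017 = 0.693147 / 0.017 = 40.7734 ≈ 40.8 years

40.8 years


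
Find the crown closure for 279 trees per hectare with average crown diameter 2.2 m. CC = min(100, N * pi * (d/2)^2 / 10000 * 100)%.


(d/2)^2 = (2.2/2)^2 = 1.1^2 = 1.21
Crown area = 3.141593 * 1.21 = 3.80133 m^2
N * area / 10000 * 100 = 279 * 3.80133 / 10000 * 100 = 10.6057
CC = min(100, 10.6057) = 10.6057 ≈ 10.6%

10.6%


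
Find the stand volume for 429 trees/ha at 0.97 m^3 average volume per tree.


V_stand = 429 * 0.97 = 416.13 ≈ 416.1 m^3/ha

416.1 m^3/ha


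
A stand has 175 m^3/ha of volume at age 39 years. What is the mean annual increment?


MAI = 175 / 39 = 4.4872 ≈ 4.49 m^3/ha/yr

4.49 m^3/ha/yr


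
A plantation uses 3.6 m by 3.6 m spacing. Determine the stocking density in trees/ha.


N = 10000 / 3.6^2 = 10000 / 12.96 = 771.605 ≈ 772 trees/ha

772 trees/ha


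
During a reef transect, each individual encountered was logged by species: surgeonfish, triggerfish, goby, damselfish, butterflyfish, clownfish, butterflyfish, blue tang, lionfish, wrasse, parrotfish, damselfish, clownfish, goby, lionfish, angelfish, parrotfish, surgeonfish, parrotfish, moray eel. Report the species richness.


Total individuals logged = 20
Distinct species (count of individuals): surgeonfish (2), triggerfish (1), goby (2), damselfish (2), butterflyfish (2), clownfish (2), blue tang (1), lionfish (2), wrasse (1), parrotfish (3), angelfish (1), moray eel (1)
Species richness = number of distinct species = 12

12


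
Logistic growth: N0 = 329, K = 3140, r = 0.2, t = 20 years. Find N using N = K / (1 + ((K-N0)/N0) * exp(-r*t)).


(K - N0)/N0 = (3140 - 329)/329 = 2811/329 = 8.54407
r*t = 0.2 * 20 = 4; exp(-4) = 0.0183156
8.54407 * 0.0183156 = 0.156490
1 + 0.156490 = 1.15649
N = 3140 / 1.15649 = 2715.11 ≈ 2715

2715


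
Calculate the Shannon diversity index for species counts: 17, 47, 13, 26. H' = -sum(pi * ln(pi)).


Total N = 17 + 47 + 13 + 26 = 103
Per-species terms:
  p = 17/103 = 0.165049; ln(p) = -1.801513; p*ln(p) = 0.165049 * (-1.801513) = -0.297338
  p = 47/103 = 0.456311; ln(p) = -0.784581; p*ln(p) = 0.456311 * (-0.784581) = -0.358013
  p = 13/103 = 0.126214; ln(p) = -2.069776; p*ln(p) = 0.126214 * (-2.069776) = -0.261235
  p = 26/103 = 0.252427; ln(p) = -1.376633; p*ln(p) = 0.252427 * (-1.376633) = -0.347499
sum(p*ln(p)) = (-0.297338) + (-0.358013) + (-0.261235) + (-0.347499) = -1.264085
H' = -(-1.264085) = 1.264085 ≈ 1.2641

1.2641


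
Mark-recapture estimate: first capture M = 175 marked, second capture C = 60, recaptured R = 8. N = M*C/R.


N = M * C / R = 175 * 60 / 8 = 10500 / 8 = 1312.50 ≈ 1313

1313 individuals


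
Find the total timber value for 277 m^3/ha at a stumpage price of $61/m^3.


Value = 277 * 61 = $16897/ha

$16897/ha


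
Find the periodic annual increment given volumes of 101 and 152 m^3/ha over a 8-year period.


PAI = (V2 - V1) / period = (152 - 101) / 8 = 51 / 8 = 6.3750 ≈ 6.38 m^3/ha/yr

6.38 m^3/ha/yr


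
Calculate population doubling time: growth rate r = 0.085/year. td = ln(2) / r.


td = ln(2) / 0.085 = 0.693147 / 0.085 = 8.15467 ≈ 8.2 years

8.2 years


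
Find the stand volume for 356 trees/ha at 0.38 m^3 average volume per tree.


V_stand = 356 * 0.38 = 135.28 ≈ 135.3 m^3/ha

135.3 m^3/ha


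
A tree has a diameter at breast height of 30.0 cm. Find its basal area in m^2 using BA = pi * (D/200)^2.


D/200 = 30.0/200 = 0.15 m
(D/200)^2 = 0.15^2 = 0.0225
BA = 3.141593 * 0.0225 = 0.0706858 ≈ 0.0707 m^2

0.0707 m^2


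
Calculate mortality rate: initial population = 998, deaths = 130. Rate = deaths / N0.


Mortality rate = 130 / 998 = 0.130261 ≈ 0.1303

0.1303


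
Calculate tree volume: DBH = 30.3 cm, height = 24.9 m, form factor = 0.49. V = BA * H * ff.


(D/200)^2 = (30.3/200)^2 = 0.1515^2 = 0.02295225
BA = 3.141593 * 0.02295225 = 0.0721066 m^2
V = 0.0721066 * 24.9 * 0.49 = 0.879773 ≈ 0.880 m^3

0.880 m^3


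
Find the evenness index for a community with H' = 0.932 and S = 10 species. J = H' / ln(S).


ln(10) = 2.30259
J = H' / ln(S) = 0.932 / 2.30259 = 0.404762 ≈ 0.4048

0.4048


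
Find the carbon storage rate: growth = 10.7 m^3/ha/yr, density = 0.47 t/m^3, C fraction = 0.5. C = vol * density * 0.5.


C = 10.7 * 0.47 * 0.5 = 2.5145 ≈ 2.51 t C/ha/yr

2.51 t C/ha/yr


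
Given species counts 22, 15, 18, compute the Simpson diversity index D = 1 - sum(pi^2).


Total N = 22 + 15 + 18 = 55
Per-species terms:
  p = 22/55 = 0.400000; p^2 = 0.400000^2 = 0.160000
  p = 15/55 = 0.272727; p^2 = 0.272727^2 = 0.074380
  p = 18/55 = 0.327273; p^2 = 0.327273^2 = 0.107108
sum(p^2) = 0.160000 + 0.074380 + 0.107108 = 0.341488
D = 1 - 0.341488 = 0.658512 ≈ 0.6585

0.6585


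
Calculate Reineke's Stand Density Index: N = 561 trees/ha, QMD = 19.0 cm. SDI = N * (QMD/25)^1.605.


QMD/25 = 19.0/25 = 0.76
(0.76)^1.605 = exp(1.605 * ln(0.76)) = exp(1.605 * (-0.274437)) = exp(-0.440471) = 0.643733
SDI = 561 * 0.643733 = 361.134 ≈ 361

361


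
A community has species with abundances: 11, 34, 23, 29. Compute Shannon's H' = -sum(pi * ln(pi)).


Total N = 11 + 34 + 23 + 29 = 97
Per-species terms:
  p = 11/97 = 0.113402; ln(p) = -2.176816; p*ln(p) = 0.113402 * (-2.176816) = -0.246855
  p = 34/97 = 0.350515; ln(p) = -1.048352; p*ln(p) = 0.350515 * (-1.048352) = -0.367463
  p = 23/97 = 0.237113; ln(p) = -1.439218; p*ln(p) = 0.237113 * (-1.439218) = -0.341257
  p = 29/97 = 0.298969; ln(p) = -1.207415; p*ln(p) = 0.298969 * (-1.207415) = -0.360980
sum(p*ln(p)) = (-0.246855) + (-0.367463) + (-0.341257) + (-0.360980) = -1.316555
H' = -(-1.316555) = 1.316555 ≈ 1.3166

1.3166


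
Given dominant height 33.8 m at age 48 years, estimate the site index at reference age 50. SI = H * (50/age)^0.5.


50/48 = 1.04167
(1.04167)^0.5 = 1.02062
SI = 33.8 * 1.02062 = 34.4970 ≈ 34.5 m

34.5 m


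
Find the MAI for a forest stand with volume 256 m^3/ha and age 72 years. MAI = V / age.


MAI = 256 / 72 = 3.5556 ≈ 3.56 m^3/ha/yr

3.56 m^3/ha/yr


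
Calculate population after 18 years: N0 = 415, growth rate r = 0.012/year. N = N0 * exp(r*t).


r*t = 0.012 * 18 = 0.216
exp(0.216) = 1.24110
N = 415 * 1.24110 = 515.057 ≈ 515

515


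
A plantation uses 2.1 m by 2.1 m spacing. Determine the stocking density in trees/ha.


N = 10000 / 2.1^2 = 10000 / 4.41 = 2267.57 ≈ 2268 trees/ha

2268 trees/ha


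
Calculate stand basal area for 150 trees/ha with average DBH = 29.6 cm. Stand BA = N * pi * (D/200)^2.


(D/200)^2 = (29.6/200)^2 = 0.148^2 = 0.021904
Individual BA = 3.141593 * 0.021904 = 0.0688135 m^2
Stand BA = 150 * 0.0688135 = 10.3220 ≈ 10.32 m^2/ha

10.32 m^2/ha


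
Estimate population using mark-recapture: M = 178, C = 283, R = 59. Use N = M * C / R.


N = M * C / R = 178 * 283 / 59 = 50374 / 59 = 853.80 ≈ 854

854 individuals


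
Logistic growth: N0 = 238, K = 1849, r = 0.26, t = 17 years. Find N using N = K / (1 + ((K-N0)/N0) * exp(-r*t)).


(K - N0)/N0 = (1849 - 238)/238 = 1611/238 = 6.76891
r*t = 0.26 * 17 = 4.42; exp(-4.42) = 0.0120342
6.76891 * 0.0120342 = 0.0814584
1 + 0.0814584 = 1.08146
N = 1849 / 1.08146 = 1709.73 ≈ 1710

1710


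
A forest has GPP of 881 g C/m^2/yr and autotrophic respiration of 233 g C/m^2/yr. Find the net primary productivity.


NPP = GPP - Ra = 881 - 233 = 648 g C/m^2/yr

648 g C/m^2/yr


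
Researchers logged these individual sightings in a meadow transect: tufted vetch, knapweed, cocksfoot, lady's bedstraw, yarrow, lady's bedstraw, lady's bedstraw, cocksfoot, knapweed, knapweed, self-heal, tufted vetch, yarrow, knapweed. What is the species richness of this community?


Total individuals logged = 14
Distinct species (count of individuals): tufted vetch (2), knapweed (4), cocksfoot (2), lady's bedstraw (3), yarrow (2), self-heal (1)
Species richness = number of distinct species = 6

6


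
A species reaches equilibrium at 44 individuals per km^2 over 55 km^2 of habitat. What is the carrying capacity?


K = 44 * 55 = 2420 individuals

2420 individuals


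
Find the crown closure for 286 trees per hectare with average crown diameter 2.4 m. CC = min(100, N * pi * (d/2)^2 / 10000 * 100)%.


(d/2)^2 = (2.4/2)^2 = 1.2^2 = 1.44
Crown area = 3.141593 * 1.44 = 4.52389 m^2
N * area / 10000 * 100 = 286 * 4.52389 / 10000 * 100 = 12.9383
CC = min(100, 12.9383) = 12.9383 ≈ 12.9%

12.9%


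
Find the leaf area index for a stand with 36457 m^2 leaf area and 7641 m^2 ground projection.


LAI = 36457 / 7641 = 4.7712 ≈ 4.77

4.77


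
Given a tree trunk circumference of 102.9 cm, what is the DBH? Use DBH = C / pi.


DBH = C / pi = 102.9 / 3.141593 = 32.7541 ≈ 32.75 cm

32.75 cm


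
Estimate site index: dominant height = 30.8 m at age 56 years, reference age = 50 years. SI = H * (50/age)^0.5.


50/56 = 0.892857
(0.892857)^0.5 = 0.944911
SI = 30.8 * 0.944911 = 29.1033 ≈ 29.1 m

29.1 m


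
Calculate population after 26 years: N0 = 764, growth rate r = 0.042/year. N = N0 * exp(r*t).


r*t = 0.042 * 26 = 1.092
exp(1.092) = 2.98023
N = 764 * 2.98023 = 2276.90 ≈ 2277

2277


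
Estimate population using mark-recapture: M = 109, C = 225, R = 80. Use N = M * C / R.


N = M * C / R = 109 * 225 / 80 = 24525 / 80 = 306.56 ≈ 307

307 individuals


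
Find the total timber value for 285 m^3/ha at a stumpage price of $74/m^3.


Value = 285 * 74 = $21090/ha

$21090/ha


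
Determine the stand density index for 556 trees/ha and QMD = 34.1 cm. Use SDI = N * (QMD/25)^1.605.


QMD/25 = 34.1/25 = 1.364
(1.364)^1.605 = exp(1.605 * ln(1.364)) = exp(1.605 * 0.310422) = exp(0.498227) = 1.64580
SDI = 556 * 1.64580 = 915.065 ≈ 915

915


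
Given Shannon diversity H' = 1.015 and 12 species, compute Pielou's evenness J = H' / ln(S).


ln(12) = 2.48491
J = H' / ln(S) = 1.015 / 2.48491 = 0.408465 ≈ 0.4085

0.4085


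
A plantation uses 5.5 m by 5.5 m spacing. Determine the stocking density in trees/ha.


N = 10000 / 5.5^2 = 10000 / 30.25 = 330.579 ≈ 331 trees/ha

331 trees/ha


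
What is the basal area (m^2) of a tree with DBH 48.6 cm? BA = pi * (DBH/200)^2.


D/200 = 48.6/200 = 0.243 m
(D/200)^2 = 0.243^2 = 0.059049
BA = 3.141593 * 0.059049 = 0.185508 ≈ 0.1855 m^2

0.1855 m^2


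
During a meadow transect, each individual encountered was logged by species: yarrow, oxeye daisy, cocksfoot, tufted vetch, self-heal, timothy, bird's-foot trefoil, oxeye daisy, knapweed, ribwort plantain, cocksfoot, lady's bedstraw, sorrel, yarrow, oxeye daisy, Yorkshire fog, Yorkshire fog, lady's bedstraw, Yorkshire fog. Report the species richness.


Total individuals logged = 19
Distinct species (count of individuals): yarrow (2), oxeye daisy (3), cocksfoot (2), tufted vetch (1), self-heal (1), timothy (1), bird's-foot trefoil (1), knapweed (1), ribwort plantain (1), lady's bedstraw (2), sorrel (1), Yorkshire fog (3)
Species richness = number of distinct species = 12

12


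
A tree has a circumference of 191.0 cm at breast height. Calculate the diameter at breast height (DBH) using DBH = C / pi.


DBH = C / pi = 191.0 / 3.141593 = 60.7972 ≈ 60.80 cm

60.80 cm


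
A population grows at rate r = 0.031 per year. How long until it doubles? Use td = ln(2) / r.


td = ln(2) / 0.031 = 0.693147 / 0.031 = 22.3596 ≈ 22.4 years

22.4 years


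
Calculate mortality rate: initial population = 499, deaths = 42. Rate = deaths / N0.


Mortality rate = 42 / 499 = 0.084168 ≈ 0.0842

0.0842


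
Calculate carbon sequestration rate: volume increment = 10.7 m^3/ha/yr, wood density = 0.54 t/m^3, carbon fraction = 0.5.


C = 10.7 * 0.54 * 0.5 = 2.889 ≈ 2.89 t C/ha/yr

2.89 t C/ha/yr


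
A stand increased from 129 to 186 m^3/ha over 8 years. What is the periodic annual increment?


PAI = (V2 - V1) / period = (186 - 129) / 8 = 57 / 8 = 7.1250 ≈ 7.13 m^3/ha/yr

7.13 m^3/ha/yr


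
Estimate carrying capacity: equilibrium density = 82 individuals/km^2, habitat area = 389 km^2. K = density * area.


K = 82 * 389 = 31898 individuals

31898 individuals


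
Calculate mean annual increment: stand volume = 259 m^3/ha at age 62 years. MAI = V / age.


MAI = 259 / 62 = 4.1774 ≈ 4.18 m^3/ha/yr

4.18 m^3/ha/yr


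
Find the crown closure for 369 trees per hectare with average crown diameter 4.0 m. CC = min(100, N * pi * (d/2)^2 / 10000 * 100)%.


(d/2)^2 = (4.0/2)^2 = 2^2 = 4
Crown area = 3.141593 * 4 = 12.5664 m^2
N * area / 10000 * 100 = 369 * 12.5664 / 10000 * 100 = 46.3700
CC = min(100, 46.3700) = 46.3700 ≈ 46.4%

46.4%


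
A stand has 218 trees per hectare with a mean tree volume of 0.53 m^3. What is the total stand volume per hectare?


V_stand = 218 * 0.53 = 115.54 ≈ 115.5 m^3/ha

115.5 m^3/ha
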